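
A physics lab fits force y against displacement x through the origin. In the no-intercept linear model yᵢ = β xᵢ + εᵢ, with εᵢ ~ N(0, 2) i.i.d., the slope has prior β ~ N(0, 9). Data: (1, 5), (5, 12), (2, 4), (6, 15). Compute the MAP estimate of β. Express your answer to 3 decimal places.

log p(β | y) = −Σ(yᵢ − βxᵢ)²/(2·2) − β²/(2·9) + const.
Setting the derivative to zero: Σxᵢ(yᵢ − βxᵢ)/2 − β/9 = 0, so β = Σxᵢyᵢ / (Σxᵢ² + σ²/τ²).
Σxᵢyᵢ = 1·5 + 5·12 + 2·4 + 6·15 = 163; Σxᵢ² = 66; σ²/τ² = 2/9.
β̂_MAP = 163 / (66 + 2/9) = 163/(596/9) = 1467/596 ≈ 2.461.

β̂_MAP = 2.461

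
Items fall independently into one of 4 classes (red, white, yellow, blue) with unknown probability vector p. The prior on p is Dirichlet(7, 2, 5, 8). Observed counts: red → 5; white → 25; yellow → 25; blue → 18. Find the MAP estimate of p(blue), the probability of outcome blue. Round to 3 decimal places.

MAP estimate of p(blue) = 0.275

The posterior is Dirichlet(αᵢ + nᵢ) = Dirichlet(12, 27, 30, 26).
For a Dirichlet(a₁,…,a_K) with all aᵢ > 1, the mode has j-th component (aⱼ − 1)/(Σaᵢ − K).
Here Σaᵢ = 95 and K = 4, so p(blue) = (26 − 1)/(95 − 4) = 25/91 ≈ 0.275.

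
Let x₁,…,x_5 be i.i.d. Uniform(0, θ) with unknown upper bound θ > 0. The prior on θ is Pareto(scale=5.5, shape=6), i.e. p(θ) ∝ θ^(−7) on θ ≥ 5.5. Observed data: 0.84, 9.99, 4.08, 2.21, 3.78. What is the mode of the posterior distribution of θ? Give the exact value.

θ̂_MAP = 9.99

The Uniform(0, θ) likelihood is θ^(−n) for θ ≥ max(xᵢ), zero otherwise. Here max(xᵢ) = 9.99.
Posterior ∝ θ^(−7) · θ^(−5) = θ^(−12) on θ ≥ max(5.5, 9.99) = 9.99.
This density is strictly decreasing in θ, so the posterior mode lies at the lower boundary of the support.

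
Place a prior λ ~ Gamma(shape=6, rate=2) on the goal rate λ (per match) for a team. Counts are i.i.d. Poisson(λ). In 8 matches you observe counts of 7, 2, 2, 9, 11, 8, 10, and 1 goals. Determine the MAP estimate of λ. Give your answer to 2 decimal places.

λ̂_MAP = 5.50

Σxᵢ = 7+2+2+9+11+8+10+1 = 50, with n = 8.
Posterior ∝ λ^5e^(−2λ) · λ^50e^(−8λ) = λ^55e^(−10λ), i.e. Gamma(shape=56, rate=10).
The mode of a Gamma(a, b) with a ≥ 1 (shape–rate) is (a−1)/b = 55/10 ≈ 5.50.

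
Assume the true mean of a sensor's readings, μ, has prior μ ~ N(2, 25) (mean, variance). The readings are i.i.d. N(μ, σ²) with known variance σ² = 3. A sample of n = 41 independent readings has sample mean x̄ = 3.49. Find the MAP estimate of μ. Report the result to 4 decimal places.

n = 41, x̄ = 3.49.
For a Normal prior and Normal likelihood with known variance, the posterior is Normal; its mode equals its mean, the precision-weighted average.
Prior precision 1/σ₀² = 1/25 = 0.04; data precision n/σ² = 41/3.
μ̂ = (0.04·2 + (41/3)·3.49) / (0.04 + 41/3) = (14333/300)/(1028/75) = 14333/4112 ≈ 3.4857.

μ̂_MAP = 3.4857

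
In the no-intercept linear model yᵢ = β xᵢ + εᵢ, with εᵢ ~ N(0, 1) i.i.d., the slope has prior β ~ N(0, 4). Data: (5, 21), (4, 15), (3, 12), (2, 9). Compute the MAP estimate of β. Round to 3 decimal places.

β̂_MAP = 4.037

log p(β | y) = −Σ(yᵢ − βxᵢ)²/(2·1) − β²/(2·4) + const.
Setting the derivative to zero: Σxᵢ(yᵢ − βxᵢ)/1 − β/4 = 0, so β = Σxᵢyᵢ / (Σxᵢ² + σ²/τ²).
Σxᵢyᵢ = 5·21 + 4·15 + 3·12 + 2·9 = 219; Σxᵢ² = 54; σ²/τ² = 0.25.
β̂_MAP = 219 / (54 + 0.25) = 219/54.25 ≈ 4.037.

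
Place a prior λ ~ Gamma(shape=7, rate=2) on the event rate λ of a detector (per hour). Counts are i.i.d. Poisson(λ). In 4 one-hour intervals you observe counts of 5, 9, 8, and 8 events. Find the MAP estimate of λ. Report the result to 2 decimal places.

Σxᵢ = 5+9+8+8 = 30, with n = 4.
Posterior ∝ λ^6e^(−2λ) · λ^30e^(−4λ) = λ^36e^(−6λ), i.e. Gamma(shape=37, rate=6).
The mode of a Gamma(a, b) with a ≥ 1 (shape–rate) is (a−1)/b = 36/6 ≈ 6.00.

λ̂_MAP = 6.00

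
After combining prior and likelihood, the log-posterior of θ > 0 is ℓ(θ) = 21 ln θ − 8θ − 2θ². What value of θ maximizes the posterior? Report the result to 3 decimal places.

θ̂_MAP = 1.500

ℓ'(θ) = 21/θ − 8 − 4θ. Setting this to zero and multiplying by θ: 4θ² + 8θ − 21 = 0.
θ = (−8 + √(8² + 4·4·21)) / (2·4) = (−8 + √400) / 8 = (−8 + 20)/8 = 3/2.
ℓ''(θ) = −21/θ² − 4 < 0, confirming a maximum.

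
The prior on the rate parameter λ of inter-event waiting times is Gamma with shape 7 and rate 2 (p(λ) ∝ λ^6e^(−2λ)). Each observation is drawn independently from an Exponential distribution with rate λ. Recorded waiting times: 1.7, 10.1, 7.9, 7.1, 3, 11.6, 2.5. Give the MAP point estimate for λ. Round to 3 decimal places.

λ̂_MAP = 0.283

The Exponential(rate=λ) likelihood is ∝ λ^n e^(−λΣtᵢ). Here n = 7 and Σtᵢ = 1.7 + 10.1 + 7.9 + 7.1 + 3 + 11.6 + 2.5 = 43.9.
Posterior ∝ λ^6e^(−2λ) · λ^7e^(−43.9λ) = λ^13e^(−45.9λ), i.e. Gamma(14, 45.9).
Mode = (a−1)/b = 13/45.9 ≈ 0.283.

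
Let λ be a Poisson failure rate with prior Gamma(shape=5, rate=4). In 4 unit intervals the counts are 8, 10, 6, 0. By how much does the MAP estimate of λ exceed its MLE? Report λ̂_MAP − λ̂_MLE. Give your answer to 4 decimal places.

MAP − MLE = -2.5000

Σxᵢ = 24. Posterior is Gamma(29, 8); MAP = (29−1)/8 = 28/8 ≈ 3.50000.
MLE = x̄ = 24/4 ≈ 6.00000.
Difference = 28/8 − 24/4 = -5/2 ≈ -2.5000.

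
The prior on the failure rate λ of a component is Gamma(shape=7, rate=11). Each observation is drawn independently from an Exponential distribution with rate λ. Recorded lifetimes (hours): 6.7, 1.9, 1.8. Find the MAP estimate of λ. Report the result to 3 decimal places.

The Exponential(rate=λ) likelihood is ∝ λ^n e^(−λΣtᵢ). Here n = 3 and Σtᵢ = 6.7 + 1.9 + 1.8 = 10.4.
Posterior ∝ λ^6e^(−11λ) · λ^3e^(−10.4λ) = λ^9e^(−21.4λ), i.e. Gamma(10, 21.4).
Mode = (a−1)/b = 9/21.4 ≈ 0.421.

λ̂_MAP = 0.421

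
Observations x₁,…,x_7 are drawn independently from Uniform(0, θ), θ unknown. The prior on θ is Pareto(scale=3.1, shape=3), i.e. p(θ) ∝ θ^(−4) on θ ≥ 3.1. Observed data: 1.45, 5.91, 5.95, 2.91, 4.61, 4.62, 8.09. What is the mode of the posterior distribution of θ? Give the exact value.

θ̂_MAP = 8.09

The Uniform(0, θ) likelihood is θ^(−n) for θ ≥ max(xᵢ), zero otherwise. Here max(xᵢ) = 8.09.
Posterior ∝ θ^(−4) · θ^(−7) = θ^(−11) on θ ≥ max(3.1, 8.09) = 8.09.
This density is strictly decreasing in θ, so the posterior mode lies at the lower boundary of the support.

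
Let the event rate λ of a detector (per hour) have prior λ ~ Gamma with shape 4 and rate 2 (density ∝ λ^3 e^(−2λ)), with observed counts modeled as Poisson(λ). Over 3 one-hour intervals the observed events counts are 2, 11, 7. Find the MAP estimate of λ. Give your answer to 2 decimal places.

Σxᵢ = 2+11+7 = 20, with n = 3.
Posterior ∝ λ^3e^(−2λ) · λ^20e^(−3λ) = λ^23e^(−5λ), i.e. Gamma(shape=24, rate=5).
The mode of a Gamma(a, b) with a ≥ 1 (shape–rate) is (a−1)/b = 23/5 ≈ 4.60.

λ̂_MAP = 4.60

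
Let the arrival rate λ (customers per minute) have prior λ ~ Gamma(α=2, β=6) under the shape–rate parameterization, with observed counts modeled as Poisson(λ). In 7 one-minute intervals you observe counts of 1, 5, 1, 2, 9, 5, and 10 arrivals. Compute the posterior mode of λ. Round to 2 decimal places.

Σxᵢ = 1+5+1+2+9+5+10 = 33, with n = 7.
Posterior ∝ λe^(−6λ) · λ^33e^(−7λ) = λ^34e^(−13λ), i.e. Gamma(shape=35, rate=13).
The mode of a Gamma(a, b) with a ≥ 1 (shape–rate) is (a−1)/b = 34/13 ≈ 2.62.

λ̂_MAP = 2.62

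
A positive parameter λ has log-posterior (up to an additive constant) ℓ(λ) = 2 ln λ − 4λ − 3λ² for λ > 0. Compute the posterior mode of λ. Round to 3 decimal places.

ℓ'(λ) = 2/λ − 4 − 6λ. Setting this to zero and multiplying by λ: 6λ² + 4λ − 2 = 0.
λ = (−4 + √(4² + 4·6·2)) / (2·6) = (−4 + √64) / 12 = (−4 + 8)/12 = 1/3.
ℓ''(λ) = −2/λ² − 6 < 0, confirming a maximum.

λ̂_MAP = 0.333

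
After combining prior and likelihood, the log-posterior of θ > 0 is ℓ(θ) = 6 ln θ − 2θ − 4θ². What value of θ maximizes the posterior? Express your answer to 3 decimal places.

ℓ'(θ) = 6/θ − 2 − 8θ. Setting this to zero and multiplying by θ: 8θ² + 2θ − 6 = 0.
θ = (−2 + √(2² + 4·8·6)) / (2·8) = (−2 + √196) / 16 = (−2 + 14)/16 = 3/4.
ℓ''(θ) = −6/θ² − 8 < 0, confirming a maximum.

θ̂_MAP = 0.750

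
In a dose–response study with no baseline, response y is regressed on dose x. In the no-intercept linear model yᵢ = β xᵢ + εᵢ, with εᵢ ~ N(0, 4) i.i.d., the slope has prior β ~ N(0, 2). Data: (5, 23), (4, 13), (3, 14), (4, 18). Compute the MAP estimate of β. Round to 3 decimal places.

log p(β | y) = −Σ(yᵢ − βxᵢ)²/(2·4) − β²/(2·2) + const.
Setting the derivative to zero: Σxᵢ(yᵢ − βxᵢ)/4 − β/2 = 0, so β = Σxᵢyᵢ / (Σxᵢ² + σ²/τ²).
Σxᵢyᵢ = 5·23 + 4·13 + 3·14 + 4·18 = 281; Σxᵢ² = 66; σ²/τ² = 2.
β̂_MAP = 281 / (66 + 2) = 281/68 ≈ 4.132.

β̂_MAP = 4.132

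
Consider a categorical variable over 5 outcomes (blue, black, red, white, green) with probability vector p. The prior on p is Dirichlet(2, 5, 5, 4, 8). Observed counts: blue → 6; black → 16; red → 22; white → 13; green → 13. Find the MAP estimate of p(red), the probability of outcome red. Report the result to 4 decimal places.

The posterior is Dirichlet(αᵢ + nᵢ) = Dirichlet(8, 21, 27, 17, 21).
For a Dirichlet(a₁,…,a_K) with all aᵢ > 1, the mode has j-th component (aⱼ − 1)/(Σaᵢ − K).
Here Σaᵢ = 94 and K = 5, so p(red) = (27 − 1)/(94 − 5) = 26/89 ≈ 0.2921.

MAP estimate of p(red) = 0.2921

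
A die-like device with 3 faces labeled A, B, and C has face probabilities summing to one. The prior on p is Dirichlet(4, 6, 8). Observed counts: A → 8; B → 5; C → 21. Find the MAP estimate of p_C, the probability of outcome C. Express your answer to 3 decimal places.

MAP estimate of p_C = 0.571

The posterior is Dirichlet(αᵢ + nᵢ) = Dirichlet(12, 11, 29).
For a Dirichlet(a₁,…,a_K) with all aᵢ > 1, the mode has j-th component (aⱼ − 1)/(Σaᵢ − K).
Here Σaᵢ = 52 and K = 3, so p_C = (29 − 1)/(52 − 3) = 28/49 ≈ 0.571.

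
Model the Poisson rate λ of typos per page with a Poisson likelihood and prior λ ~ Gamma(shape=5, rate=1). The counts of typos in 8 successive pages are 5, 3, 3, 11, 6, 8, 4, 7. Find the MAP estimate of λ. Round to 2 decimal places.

Σxᵢ = 5+3+3+11+6+8+4+7 = 47, with n = 8.
Posterior ∝ λ^4e^(−1λ) · λ^47e^(−8λ) = λ^51e^(−9λ), i.e. Gamma(shape=52, rate=9).
The mode of a Gamma(a, b) with a ≥ 1 (shape–rate) is (a−1)/b = 51/9 ≈ 5.67.

λ̂_MAP = 5.67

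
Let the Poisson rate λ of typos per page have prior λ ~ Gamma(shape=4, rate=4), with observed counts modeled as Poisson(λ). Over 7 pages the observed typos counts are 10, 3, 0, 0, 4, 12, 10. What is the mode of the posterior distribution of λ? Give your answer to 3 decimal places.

Σxᵢ = 10+3+0+0+4+12+10 = 39, with n = 7.
Posterior ∝ λ^3e^(−4λ) · λ^39e^(−7λ) = λ^42e^(−11λ), i.e. Gamma(shape=43, rate=11).
The mode of a Gamma(a, b) with a ≥ 1 (shape–rate) is (a−1)/b = 42/11 ≈ 3.818.

λ̂_MAP = 3.818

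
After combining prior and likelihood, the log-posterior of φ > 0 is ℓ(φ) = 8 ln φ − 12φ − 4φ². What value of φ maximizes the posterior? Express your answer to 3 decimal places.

ℓ'(φ) = 8/φ − 12 − 8φ. Setting this to zero and multiplying by φ: 8φ² + 12φ − 8 = 0.
φ = (−12 + √(12² + 4·8·8)) / (2·8) = (−12 + √400) / 16 = (−12 + 20)/16 = 1/2.
ℓ''(φ) = −8/φ² − 8 < 0, confirming a maximum.

φ̂_MAP = 0.500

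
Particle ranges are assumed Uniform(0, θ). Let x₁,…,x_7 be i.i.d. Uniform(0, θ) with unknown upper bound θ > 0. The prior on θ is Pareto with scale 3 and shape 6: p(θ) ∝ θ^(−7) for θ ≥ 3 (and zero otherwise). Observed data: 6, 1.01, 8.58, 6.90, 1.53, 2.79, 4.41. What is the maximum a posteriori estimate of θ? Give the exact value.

θ̂_MAP = 8.58

The Uniform(0, θ) likelihood is θ^(−n) for θ ≥ max(xᵢ), zero otherwise. Here max(xᵢ) = 8.58.
Posterior ∝ θ^(−7) · θ^(−7) = θ^(−14) on θ ≥ max(3, 8.58) = 8.58.
This density is strictly decreasing in θ, so the posterior mode lies at the lower boundary of the support.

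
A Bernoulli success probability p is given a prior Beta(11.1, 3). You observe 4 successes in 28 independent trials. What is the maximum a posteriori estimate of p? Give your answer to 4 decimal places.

p̂_MAP = 0.3516

Prior: Beta(11.1, 3).
Data: 4 successes in 28 trials. The binomial likelihood contributes p^4(1−p)^24, so the posterior is Beta(11.1+4, 3+24) = Beta(15.1, 27).
For Beta(a, b) with a, b > 1 the mode is (a−1)/(a+b−2) = 14.1/40.1 ≈ 0.3516.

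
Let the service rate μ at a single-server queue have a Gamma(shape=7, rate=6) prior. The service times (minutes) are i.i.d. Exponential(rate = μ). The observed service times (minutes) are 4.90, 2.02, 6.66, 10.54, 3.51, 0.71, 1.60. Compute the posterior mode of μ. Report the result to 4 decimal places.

μ̂_MAP = 0.3617

The Exponential(rate=μ) likelihood is ∝ μ^n e^(−μΣtᵢ). Here n = 7 and Σtᵢ = 4.90 + 2.02 + 6.66 + 10.54 + 3.51 + 0.71 + 1.60 = 29.94.
Posterior ∝ μ^6e^(−6μ) · μ^7e^(−29.94μ) = μ^13e^(−35.94μ), i.e. Gamma(14, 35.94).
Mode = (a−1)/b = 13/35.94 ≈ 0.3617.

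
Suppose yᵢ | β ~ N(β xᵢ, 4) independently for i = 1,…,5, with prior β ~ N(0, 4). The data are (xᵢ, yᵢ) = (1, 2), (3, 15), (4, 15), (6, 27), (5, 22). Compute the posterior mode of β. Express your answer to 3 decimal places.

β̂_MAP = 4.307

log p(β | y) = −Σ(yᵢ − βxᵢ)²/(2·4) − β²/(2·4) + const.
Setting the derivative to zero: Σxᵢ(yᵢ − βxᵢ)/4 − β/4 = 0, so β = Σxᵢyᵢ / (Σxᵢ² + σ²/τ²).
Σxᵢyᵢ = 1·2 + 3·15 + 4·15 + 6·27 + 5·22 = 379; Σxᵢ² = 87; σ²/τ² = 1.
β̂_MAP = 379 / (87 + 1) = 379/88 ≈ 4.307.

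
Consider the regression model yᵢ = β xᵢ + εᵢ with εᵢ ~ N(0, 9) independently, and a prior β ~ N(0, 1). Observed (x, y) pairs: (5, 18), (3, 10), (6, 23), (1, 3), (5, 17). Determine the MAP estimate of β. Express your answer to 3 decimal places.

log p(β | y) = −Σ(yᵢ − βxᵢ)²/(2·9) − β²/(2·1) + const.
Setting the derivative to zero: Σxᵢ(yᵢ − βxᵢ)/9 − β/1 = 0, so β = Σxᵢyᵢ / (Σxᵢ² + σ²/τ²).
Σxᵢyᵢ = 5·18 + 3·10 + 6·23 + 1·3 + 5·17 = 346; Σxᵢ² = 96; σ²/τ² = 9.
β̂_MAP = 346 / (96 + 9) = 346/105 ≈ 3.295.

β̂_MAP = 3.295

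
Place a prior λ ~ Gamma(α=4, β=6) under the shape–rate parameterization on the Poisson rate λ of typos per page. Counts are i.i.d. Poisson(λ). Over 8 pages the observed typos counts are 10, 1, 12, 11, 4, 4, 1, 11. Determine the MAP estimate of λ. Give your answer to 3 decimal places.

λ̂_MAP = 4.071

Σxᵢ = 10+1+12+11+4+4+1+11 = 54, with n = 8.
Posterior ∝ λ^3e^(−6λ) · λ^54e^(−8λ) = λ^57e^(−14λ), i.e. Gamma(shape=58, rate=14).
The mode of a Gamma(a, b) with a ≥ 1 (shape–rate) is (a−1)/b = 57/14 ≈ 4.071.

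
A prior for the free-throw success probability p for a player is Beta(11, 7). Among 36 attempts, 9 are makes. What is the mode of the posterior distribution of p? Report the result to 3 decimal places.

Prior: Beta(11, 7).
Data: 9 successes in 36 trials. The binomial likelihood contributes p^9(1−p)^27, so the posterior is Beta(11+9, 7+27) = Beta(20, 34).
For Beta(a, b) with a, b > 1 the mode is (a−1)/(a+b−2) = 19/52 ≈ 0.365.

p̂_MAP = 0.365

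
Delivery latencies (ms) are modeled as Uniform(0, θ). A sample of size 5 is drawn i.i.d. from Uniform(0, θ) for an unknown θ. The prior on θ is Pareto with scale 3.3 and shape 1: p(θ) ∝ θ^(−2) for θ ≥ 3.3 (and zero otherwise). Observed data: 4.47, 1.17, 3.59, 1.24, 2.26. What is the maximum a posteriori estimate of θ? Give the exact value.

The Uniform(0, θ) likelihood is θ^(−n) for θ ≥ max(xᵢ), zero otherwise. Here max(xᵢ) = 4.47.
Posterior ∝ θ^(−2) · θ^(−5) = θ^(−7) on θ ≥ max(3.3, 4.47) = 4.47.
This density is strictly decreasing in θ, so the posterior mode lies at the lower boundary of the support.

θ̂_MAP = 4.47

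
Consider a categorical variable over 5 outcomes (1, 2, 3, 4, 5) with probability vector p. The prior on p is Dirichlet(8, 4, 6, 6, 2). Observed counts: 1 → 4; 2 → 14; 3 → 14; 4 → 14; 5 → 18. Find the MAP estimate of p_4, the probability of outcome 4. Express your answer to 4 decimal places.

The posterior is Dirichlet(αᵢ + nᵢ) = Dirichlet(12, 18, 20, 20, 20).
For a Dirichlet(a₁,…,a_K) with all aᵢ > 1, the mode has j-th component (aⱼ − 1)/(Σaᵢ − K).
Here Σaᵢ = 90 and K = 5, so p_4 = (20 − 1)/(90 − 5) = 19/85 ≈ 0.2235.

MAP estimate: 0.2235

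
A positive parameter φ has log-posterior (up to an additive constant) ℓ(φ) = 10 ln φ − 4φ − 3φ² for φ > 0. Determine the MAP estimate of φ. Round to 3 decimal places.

ℓ'(φ) = 10/φ − 4 − 6φ. Setting this to zero and multiplying by φ: 6φ² + 4φ − 10 = 0.
φ = (−4 + √(4² + 4·6·10)) / (2·6) = (−4 + √256) / 12 = (−4 + 16)/12 = 1.
ℓ''(φ) = −10/φ² − 6 < 0, confirming a maximum.

φ̂_MAP = 1.000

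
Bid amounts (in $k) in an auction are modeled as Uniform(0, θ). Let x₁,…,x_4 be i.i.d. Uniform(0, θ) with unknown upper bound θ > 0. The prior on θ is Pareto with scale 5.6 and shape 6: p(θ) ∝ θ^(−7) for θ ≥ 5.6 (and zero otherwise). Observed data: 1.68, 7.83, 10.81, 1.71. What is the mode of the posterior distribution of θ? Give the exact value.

The Uniform(0, θ) likelihood is θ^(−n) for θ ≥ max(xᵢ), zero otherwise. Here max(xᵢ) = 10.81.
Posterior ∝ θ^(−7) · θ^(−4) = θ^(−11) on θ ≥ max(5.6, 10.81) = 10.81.
This density is strictly decreasing in θ, so the posterior mode lies at the lower boundary of the support.

θ̂_MAP = 10.81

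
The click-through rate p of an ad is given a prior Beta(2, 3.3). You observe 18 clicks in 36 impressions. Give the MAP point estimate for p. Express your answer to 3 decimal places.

p̂_MAP = 0.483

Prior: Beta(2, 3.3).
Data: 18 successes in 36 trials. The binomial likelihood contributes p^18(1−p)^18, so the posterior is Beta(2+18, 3.3+18) = Beta(20, 21.3).
For Beta(a, b) with a, b > 1 the mode is (a−1)/(a+b−2) = 19/39.3 ≈ 0.483.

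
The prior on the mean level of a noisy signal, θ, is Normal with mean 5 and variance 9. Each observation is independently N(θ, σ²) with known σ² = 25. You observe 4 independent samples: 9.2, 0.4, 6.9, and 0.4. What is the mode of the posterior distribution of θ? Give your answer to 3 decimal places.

n = 4; x̄ = (9.2 + 0.4 + 6.9 + 0.4)/4 = 16.9/4 = 4.225.
For a Normal prior and Normal likelihood with known variance, the posterior is Normal; its mode equals its mean, the precision-weighted average.
Prior precision 1/σ₀² = 1/9; data precision n/σ² = 4/25 = 0.16.
θ̂ = ((1/9)·5 + 0.16·4.225) / (1/9 + 0.16) = (2771/2250)/(61/225) = 2771/610 ≈ 4.543.

θ̂_MAP = 4.543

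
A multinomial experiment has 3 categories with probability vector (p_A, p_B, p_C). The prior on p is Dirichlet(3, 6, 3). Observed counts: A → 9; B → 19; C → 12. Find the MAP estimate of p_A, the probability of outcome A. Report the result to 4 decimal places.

The posterior is Dirichlet(αᵢ + nᵢ) = Dirichlet(12, 25, 15).
For a Dirichlet(a₁,…,a_K) with all aᵢ > 1, the mode has j-th component (aⱼ − 1)/(Σaᵢ − K).
Here Σaᵢ = 52 and K = 3, so p_A = (12 − 1)/(52 − 3) = 11/49 ≈ 0.2245.

MAP estimate of p_A = 0.2245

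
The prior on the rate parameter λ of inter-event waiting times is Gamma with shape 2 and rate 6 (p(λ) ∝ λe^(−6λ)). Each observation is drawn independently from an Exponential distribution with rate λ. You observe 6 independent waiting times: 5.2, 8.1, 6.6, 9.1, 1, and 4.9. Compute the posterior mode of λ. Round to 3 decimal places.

The Exponential(rate=λ) likelihood is ∝ λ^n e^(−λΣtᵢ). Here n = 6 and Σtᵢ = 5.2 + 8.1 + 6.6 + 9.1 + 1 + 4.9 = 34.9.
Posterior ∝ λe^(−6λ) · λ^6e^(−34.9λ) = λ^7e^(−40.9λ), i.e. Gamma(8, 40.9).
Mode = (a−1)/b = 7/40.9 ≈ 0.171.

λ̂_MAP = 0.171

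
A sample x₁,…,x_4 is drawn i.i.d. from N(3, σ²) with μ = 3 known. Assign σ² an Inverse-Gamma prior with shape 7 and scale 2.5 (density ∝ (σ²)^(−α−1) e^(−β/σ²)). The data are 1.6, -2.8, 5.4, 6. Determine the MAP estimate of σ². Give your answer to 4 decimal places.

σ̂²_MAP = 2.7680

Sum of squared deviations about the known mean: SS = (1.6−3)² + (-2.8−3)² + (5.4−3)² + (6−3)² = 50.36.
The Normal likelihood contributes (σ²)^(−n/2) exp(−SS/(2σ²)), so the posterior is Inverse-Gamma(α + n/2, β + SS/2) = Inverse-Gamma(9, 27.68).
The mode of Inverse-Gamma(a, b) is b/(a+1) = 27.68/10 ≈ 2.7680.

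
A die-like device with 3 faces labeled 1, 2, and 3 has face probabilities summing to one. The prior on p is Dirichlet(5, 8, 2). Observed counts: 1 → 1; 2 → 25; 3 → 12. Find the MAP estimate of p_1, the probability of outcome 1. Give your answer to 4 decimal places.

The posterior is Dirichlet(αᵢ + nᵢ) = Dirichlet(6, 33, 14).
For a Dirichlet(a₁,…,a_K) with all aᵢ > 1, the mode has j-th component (aⱼ − 1)/(Σaᵢ − K).
Here Σaᵢ = 53 and K = 3, so p_1 = (6 − 1)/(53 − 3) = 5/50 ≈ 0.1000.

MAP estimate: 0.1000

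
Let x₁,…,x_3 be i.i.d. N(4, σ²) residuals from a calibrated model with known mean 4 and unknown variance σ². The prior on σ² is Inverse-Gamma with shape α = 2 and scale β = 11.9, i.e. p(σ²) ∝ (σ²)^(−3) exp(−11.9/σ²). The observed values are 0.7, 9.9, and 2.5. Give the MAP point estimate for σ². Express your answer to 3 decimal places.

σ̂²_MAP = 7.972

Sum of squared deviations about the known mean: SS = (0.7−4)² + (9.9−4)² + (2.5−4)² = 47.95.
The Normal likelihood contributes (σ²)^(−n/2) exp(−SS/(2σ²)), so the posterior is Inverse-Gamma(α + n/2, β + SS/2) = Inverse-Gamma(3.5, 35.875).
The mode of Inverse-Gamma(a, b) is b/(a+1) = 35.875/4.5 ≈ 7.972.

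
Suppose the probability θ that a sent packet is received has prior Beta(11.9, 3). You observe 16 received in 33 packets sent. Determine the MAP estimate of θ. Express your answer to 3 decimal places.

Prior: Beta(11.9, 3).
Data: 16 successes in 33 trials. The binomial likelihood contributes θ^16(1−θ)^17, so the posterior is Beta(11.9+16, 3+17) = Beta(27.9, 20).
For Beta(a, b) with a, b > 1 the mode is (a−1)/(a+b−2) = 26.9/45.9 ≈ 0.586.

θ̂_MAP = 0.586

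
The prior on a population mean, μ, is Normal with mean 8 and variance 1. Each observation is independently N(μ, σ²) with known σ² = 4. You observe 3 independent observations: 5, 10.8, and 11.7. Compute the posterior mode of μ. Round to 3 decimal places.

n = 3; x̄ = (5 + 10.8 + 11.7)/3 = 27.5/3 = 55/6 ≈ 9.1667.
For a Normal prior and Normal likelihood with known variance, the posterior is Normal; its mode equals its mean, the precision-weighted average.
Prior precision 1/σ₀² = 1/1 = 1; data precision n/σ² = 3/4 = 0.75.
μ̂ = (1·8 + 0.75·(55/6)) / (1 + 0.75) = 14.875/1.75 = 8.500.

μ̂_MAP = 8.500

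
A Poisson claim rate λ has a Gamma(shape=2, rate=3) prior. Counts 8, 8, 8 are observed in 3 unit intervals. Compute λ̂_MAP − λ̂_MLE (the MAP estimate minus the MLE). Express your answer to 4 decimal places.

MAP − MLE = -3.8333

Σxᵢ = 24. Posterior is Gamma(26, 6); MAP = (26−1)/6 = 25/6 ≈ 4.16667.
MLE = x̄ = 24/3 ≈ 8.00000.
Difference = 25/6 − 24/3 = -23/6 ≈ -3.8333.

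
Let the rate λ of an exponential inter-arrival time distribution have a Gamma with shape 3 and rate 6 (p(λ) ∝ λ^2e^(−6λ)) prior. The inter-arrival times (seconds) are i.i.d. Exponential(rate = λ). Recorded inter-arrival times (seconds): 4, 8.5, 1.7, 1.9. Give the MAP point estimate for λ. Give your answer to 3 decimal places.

The Exponential(rate=λ) likelihood is ∝ λ^n e^(−λΣtᵢ). Here n = 4 and Σtᵢ = 4 + 8.5 + 1.7 + 1.9 = 16.1.
Posterior ∝ λ^2e^(−6λ) · λ^4e^(−16.1λ) = λ^6e^(−22.1λ), i.e. Gamma(7, 22.1).
Mode = (a−1)/b = 6/22.1 ≈ 0.271.

λ̂_MAP = 0.271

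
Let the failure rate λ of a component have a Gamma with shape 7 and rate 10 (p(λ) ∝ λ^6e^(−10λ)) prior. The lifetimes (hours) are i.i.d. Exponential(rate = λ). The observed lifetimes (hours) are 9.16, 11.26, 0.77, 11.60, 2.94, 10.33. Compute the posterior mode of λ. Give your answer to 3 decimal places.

λ̂_MAP = 0.214

The Exponential(rate=λ) likelihood is ∝ λ^n e^(−λΣtᵢ). Here n = 6 and Σtᵢ = 9.16 + 11.26 + 0.77 + 11.60 + 2.94 + 10.33 = 46.06.
Posterior ∝ λ^6e^(−10λ) · λ^6e^(−46.06λ) = λ^12e^(−56.06λ), i.e. Gamma(13, 56.06).
Mode = (a−1)/b = 12/56.06 ≈ 0.214.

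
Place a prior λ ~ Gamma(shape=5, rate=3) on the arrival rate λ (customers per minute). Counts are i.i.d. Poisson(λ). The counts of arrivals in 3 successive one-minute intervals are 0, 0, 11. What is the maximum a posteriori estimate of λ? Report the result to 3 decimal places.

Σxᵢ = 0+0+11 = 11, with n = 3.
Posterior ∝ λ^4e^(−3λ) · λ^11e^(−3λ) = λ^15e^(−6λ), i.e. Gamma(shape=16, rate=6).
The mode of a Gamma(a, b) with a ≥ 1 (shape–rate) is (a−1)/b = 15/6 ≈ 2.500.

λ̂_MAP = 2.500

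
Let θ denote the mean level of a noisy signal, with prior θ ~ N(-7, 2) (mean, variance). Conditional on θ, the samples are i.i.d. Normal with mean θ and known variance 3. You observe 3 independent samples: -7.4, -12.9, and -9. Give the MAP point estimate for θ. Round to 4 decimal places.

n = 3; x̄ = ((-7.4) + (-12.9) + (-9))/3 = -29.3/3 = -293/30 ≈ -9.7667.
For a Normal prior and Normal likelihood with known variance, the posterior is Normal; its mode equals its mean, the precision-weighted average.
Prior precision 1/σ₀² = 1/2 = 0.5; data precision n/σ² = 3/3 = 1.
θ̂ = (0.5·(-7) + 1·(-293/30)) / (0.5 + 1) = (-199/15)/1.5 = -398/45 ≈ -8.8444.

θ̂_MAP = -8.8444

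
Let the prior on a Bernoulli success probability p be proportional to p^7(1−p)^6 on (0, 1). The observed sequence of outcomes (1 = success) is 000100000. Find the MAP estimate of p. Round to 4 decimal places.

p̂_MAP = 0.3636

The prior density ∝ p^7(1−p)^6 is the kernel of Beta(8, 7).
Data: 1 success in 9 trials (from the sequence). The binomial likelihood contributes p(1−p)^8, so the posterior is Beta(8+1, 7+8) = Beta(9, 15).
For Beta(a, b) with a, b > 1 the mode is (a−1)/(a+b−2) = 8/22 ≈ 0.3636.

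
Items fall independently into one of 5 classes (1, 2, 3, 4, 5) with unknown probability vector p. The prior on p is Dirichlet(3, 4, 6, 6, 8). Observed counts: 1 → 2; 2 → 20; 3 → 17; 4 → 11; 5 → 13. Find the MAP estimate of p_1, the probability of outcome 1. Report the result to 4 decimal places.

MAP estimate: 0.0471

The posterior is Dirichlet(αᵢ + nᵢ) = Dirichlet(5, 24, 23, 17, 21).
For a Dirichlet(a₁,…,a_K) with all aᵢ > 1, the mode has j-th component (aⱼ − 1)/(Σaᵢ − K).
Here Σaᵢ = 90 and K = 5, so p_1 = (5 − 1)/(90 − 5) = 4/85 ≈ 0.0471.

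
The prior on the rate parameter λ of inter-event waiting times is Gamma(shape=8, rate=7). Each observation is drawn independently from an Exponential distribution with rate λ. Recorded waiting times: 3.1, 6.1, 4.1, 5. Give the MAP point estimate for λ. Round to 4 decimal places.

λ̂_MAP = 0.4348

The Exponential(rate=λ) likelihood is ∝ λ^n e^(−λΣtᵢ). Here n = 4 and Σtᵢ = 3.1 + 6.1 + 4.1 + 5 = 18.3.
Posterior ∝ λ^7e^(−7λ) · λ^4e^(−18.3λ) = λ^11e^(−25.3λ), i.e. Gamma(12, 25.3).
Mode = (a−1)/b = 11/25.3 ≈ 0.4348.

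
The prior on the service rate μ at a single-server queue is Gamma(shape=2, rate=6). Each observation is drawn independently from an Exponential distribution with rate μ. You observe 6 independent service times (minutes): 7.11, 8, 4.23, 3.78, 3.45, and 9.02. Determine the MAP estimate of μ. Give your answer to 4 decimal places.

μ̂_MAP = 0.1683

The Exponential(rate=μ) likelihood is ∝ μ^n e^(−μΣtᵢ). Here n = 6 and Σtᵢ = 7.11 + 8 + 4.23 + 3.78 + 3.45 + 9.02 = 35.59.
Posterior ∝ μe^(−6μ) · μ^6e^(−35.59μ) = μ^7e^(−41.59μ), i.e. Gamma(8, 41.59).
Mode = (a−1)/b = 7/41.59 ≈ 0.1683.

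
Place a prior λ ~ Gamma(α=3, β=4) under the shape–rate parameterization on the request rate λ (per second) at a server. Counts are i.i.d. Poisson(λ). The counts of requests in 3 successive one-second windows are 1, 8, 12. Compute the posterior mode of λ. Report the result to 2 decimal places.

λ̂_MAP = 3.29

Σxᵢ = 1+8+12 = 21, with n = 3.
Posterior ∝ λ^2e^(−4λ) · λ^21e^(−3λ) = λ^23e^(−7λ), i.e. Gamma(shape=24, rate=7).
The mode of a Gamma(a, b) with a ≥ 1 (shape–rate) is (a−1)/b = 23/7 ≈ 3.29.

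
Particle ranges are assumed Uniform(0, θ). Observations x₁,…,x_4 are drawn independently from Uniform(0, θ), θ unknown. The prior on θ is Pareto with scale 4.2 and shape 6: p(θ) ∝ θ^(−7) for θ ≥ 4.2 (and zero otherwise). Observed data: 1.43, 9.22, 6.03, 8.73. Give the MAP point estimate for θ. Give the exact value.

The Uniform(0, θ) likelihood is θ^(−n) for θ ≥ max(xᵢ), zero otherwise. Here max(xᵢ) = 9.22.
Posterior ∝ θ^(−7) · θ^(−4) = θ^(−11) on θ ≥ max(4.2, 9.22) = 9.22.
This density is strictly decreasing in θ, so the posterior mode lies at the lower boundary of the support.

θ̂_MAP = 9.22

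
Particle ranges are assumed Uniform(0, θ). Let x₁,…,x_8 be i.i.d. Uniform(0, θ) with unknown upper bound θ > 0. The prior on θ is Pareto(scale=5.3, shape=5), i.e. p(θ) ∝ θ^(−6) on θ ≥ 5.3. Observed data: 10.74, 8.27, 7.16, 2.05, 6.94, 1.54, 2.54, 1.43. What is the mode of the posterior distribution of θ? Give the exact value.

The Uniform(0, θ) likelihood is θ^(−n) for θ ≥ max(xᵢ), zero otherwise. Here max(xᵢ) = 10.74.
Posterior ∝ θ^(−6) · θ^(−8) = θ^(−14) on θ ≥ max(5.3, 10.74) = 10.74.
This density is strictly decreasing in θ, so the posterior mode lies at the lower boundary of the support.

θ̂_MAP = 10.74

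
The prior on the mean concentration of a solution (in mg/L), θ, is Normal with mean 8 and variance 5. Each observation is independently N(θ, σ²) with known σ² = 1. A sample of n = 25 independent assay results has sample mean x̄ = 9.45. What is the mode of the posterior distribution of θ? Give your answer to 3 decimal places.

θ̂_MAP = 9.438

n = 25, x̄ = 9.45.
For a Normal prior and Normal likelihood with known variance, the posterior is Normal; its mode equals its mean, the precision-weighted average.
Prior precision 1/σ₀² = 1/5 = 0.2; data precision n/σ² = 25/1 = 25.
θ̂ = (0.2·8 + 25·9.45) / (0.2 + 25) = 237.85/25.2 = 4757/504 ≈ 9.438.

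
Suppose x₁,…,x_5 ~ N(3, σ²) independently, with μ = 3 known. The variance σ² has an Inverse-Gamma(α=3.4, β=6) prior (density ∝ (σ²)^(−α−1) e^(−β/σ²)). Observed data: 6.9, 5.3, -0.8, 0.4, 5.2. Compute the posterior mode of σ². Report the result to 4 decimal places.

σ̂²_MAP = 4.2420

Sum of squared deviations about the known mean: SS = (6.9−3)² + (5.3−3)² + (-0.8−3)² + (0.4−3)² + (5.2−3)² = 46.54.
The Normal likelihood contributes (σ²)^(−n/2) exp(−SS/(2σ²)), so the posterior is Inverse-Gamma(α + n/2, β + SS/2) = Inverse-Gamma(5.9, 29.27).
The mode of Inverse-Gamma(a, b) is b/(a+1) = 29.27/6.9 ≈ 4.2420.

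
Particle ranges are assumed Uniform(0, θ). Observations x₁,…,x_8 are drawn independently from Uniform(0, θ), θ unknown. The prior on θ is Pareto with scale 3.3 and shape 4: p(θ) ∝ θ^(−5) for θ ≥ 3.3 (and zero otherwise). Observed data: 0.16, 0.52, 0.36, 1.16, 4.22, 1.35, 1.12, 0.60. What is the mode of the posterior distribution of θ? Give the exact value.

θ̂_MAP = 4.22

The Uniform(0, θ) likelihood is θ^(−n) for θ ≥ max(xᵢ), zero otherwise. Here max(xᵢ) = 4.22.
Posterior ∝ θ^(−5) · θ^(−8) = θ^(−13) on θ ≥ max(3.3, 4.22) = 4.22.
This density is strictly decreasing in θ, so the posterior mode lies at the lower boundary of the support.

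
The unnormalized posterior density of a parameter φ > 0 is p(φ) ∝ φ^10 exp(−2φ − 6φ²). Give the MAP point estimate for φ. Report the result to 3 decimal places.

φ̂_MAP = 0.833

ℓ'(φ) = 10/φ − 2 − 12φ. Setting this to zero and multiplying by φ: 12φ² + 2φ − 10 = 0.
φ = (−2 + √(2² + 4·12·10)) / (2·12) = (−2 + √484) / 24 = (−2 + 22)/24 = 5/6.
ℓ''(φ) = −10/φ² − 12 < 0, confirming a maximum.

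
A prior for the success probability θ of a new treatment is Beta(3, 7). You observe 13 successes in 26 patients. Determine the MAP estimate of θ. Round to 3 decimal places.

θ̂_MAP = 0.441

Prior: Beta(3, 7).
Data: 13 successes in 26 trials. The binomial likelihood contributes θ^13(1−θ)^13, so the posterior is Beta(3+13, 7+13) = Beta(16, 20).
For Beta(a, b) with a, b > 1 the mode is (a−1)/(a+b−2) = 15/34 ≈ 0.441.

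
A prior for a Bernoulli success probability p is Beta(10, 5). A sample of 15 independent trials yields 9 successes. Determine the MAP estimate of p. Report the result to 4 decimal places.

Prior: Beta(10, 5).
Data: 9 successes in 15 trials. The binomial likelihood contributes p^9(1−p)^6, so the posterior is Beta(10+9, 5+6) = Beta(19, 11).
For Beta(a, b) with a, b > 1 the mode is (a−1)/(a+b−2) = 18/28 ≈ 0.6429.

p̂_MAP = 0.6429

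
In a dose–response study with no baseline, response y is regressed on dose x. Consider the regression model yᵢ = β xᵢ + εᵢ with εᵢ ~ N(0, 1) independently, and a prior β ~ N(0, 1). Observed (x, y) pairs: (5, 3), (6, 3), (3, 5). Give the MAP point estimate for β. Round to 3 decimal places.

β̂_MAP = 0.676

log p(β | y) = −Σ(yᵢ − βxᵢ)²/(2·1) − β²/(2·1) + const.
Setting the derivative to zero: Σxᵢ(yᵢ − βxᵢ)/1 − β/1 = 0, so β = Σxᵢyᵢ / (Σxᵢ² + σ²/τ²).
Σxᵢyᵢ = 5·3 + 6·3 + 3·5 = 48; Σxᵢ² = 70; σ²/τ² = 1.
β̂_MAP = 48 / (70 + 1) = 48/71 ≈ 0.676.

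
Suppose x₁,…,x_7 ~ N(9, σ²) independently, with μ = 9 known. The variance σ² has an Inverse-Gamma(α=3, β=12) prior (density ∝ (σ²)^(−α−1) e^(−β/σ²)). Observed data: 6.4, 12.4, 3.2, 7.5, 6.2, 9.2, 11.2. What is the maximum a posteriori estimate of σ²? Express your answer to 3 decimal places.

σ̂²_MAP = 6.062

Sum of squared deviations about the known mean: SS = (6.4−9)² + (12.4−9)² + (3.2−9)² + (7.5−9)² + (6.2−9)² + (9.2−9)² + (11.2−9)² = 66.93.
The Normal likelihood contributes (σ²)^(−n/2) exp(−SS/(2σ²)), so the posterior is Inverse-Gamma(α + n/2, β + SS/2) = Inverse-Gamma(6.5, 45.465).
The mode of Inverse-Gamma(a, b) is b/(a+1) = 45.465/7.5 ≈ 6.062.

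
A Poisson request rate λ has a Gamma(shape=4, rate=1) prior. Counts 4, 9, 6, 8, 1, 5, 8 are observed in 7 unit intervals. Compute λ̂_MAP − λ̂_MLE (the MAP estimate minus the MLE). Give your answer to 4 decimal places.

Σxᵢ = 41. Posterior is Gamma(45, 8); MAP = (45−1)/8 = 44/8 ≈ 5.50000.
MLE = x̄ = 41/7 ≈ 5.85714.
Difference = 44/8 − 41/7 = -5/14 ≈ -0.3571.

MAP − MLE = -0.3571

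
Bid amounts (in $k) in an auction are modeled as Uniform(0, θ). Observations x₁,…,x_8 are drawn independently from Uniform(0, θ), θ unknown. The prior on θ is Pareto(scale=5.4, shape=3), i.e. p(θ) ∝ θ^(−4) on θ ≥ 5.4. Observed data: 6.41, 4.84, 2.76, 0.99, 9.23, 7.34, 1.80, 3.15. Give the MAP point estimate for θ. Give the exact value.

The Uniform(0, θ) likelihood is θ^(−n) for θ ≥ max(xᵢ), zero otherwise. Here max(xᵢ) = 9.23.
Posterior ∝ θ^(−4) · θ^(−8) = θ^(−12) on θ ≥ max(5.4, 9.23) = 9.23.
This density is strictly decreasing in θ, so the posterior mode lies at the lower boundary of the support.

θ̂_MAP = 9.23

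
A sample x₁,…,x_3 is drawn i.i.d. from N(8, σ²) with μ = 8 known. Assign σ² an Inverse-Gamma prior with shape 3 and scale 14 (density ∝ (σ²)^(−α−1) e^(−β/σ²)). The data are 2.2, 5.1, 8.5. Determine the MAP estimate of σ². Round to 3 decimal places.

σ̂²_MAP = 6.391

Sum of squared deviations about the known mean: SS = (2.2−8)² + (5.1−8)² + (8.5−8)² = 42.3.
The Normal likelihood contributes (σ²)^(−n/2) exp(−SS/(2σ²)), so the posterior is Inverse-Gamma(α + n/2, β + SS/2) = Inverse-Gamma(4.5, 35.15).
The mode of Inverse-Gamma(a, b) is b/(a+1) = 35.15/5.5 ≈ 6.391.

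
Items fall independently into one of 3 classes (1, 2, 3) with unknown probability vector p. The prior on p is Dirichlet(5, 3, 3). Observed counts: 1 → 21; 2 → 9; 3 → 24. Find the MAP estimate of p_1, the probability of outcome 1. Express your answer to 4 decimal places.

The posterior is Dirichlet(αᵢ + nᵢ) = Dirichlet(26, 12, 27).
For a Dirichlet(a₁,…,a_K) with all aᵢ > 1, the mode has j-th component (aⱼ − 1)/(Σaᵢ − K).
Here Σaᵢ = 65 and K = 3, so p_1 = (26 − 1)/(65 − 3) = 25/62 ≈ 0.4032.

MAP estimate: 0.4032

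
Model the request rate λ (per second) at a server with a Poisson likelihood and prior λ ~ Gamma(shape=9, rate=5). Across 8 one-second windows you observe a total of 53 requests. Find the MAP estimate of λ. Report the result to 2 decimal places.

Σxᵢ = 53, n = 8.
Posterior ∝ λ^8e^(−5λ) · λ^53e^(−8λ) = λ^61e^(−13λ), i.e. Gamma(shape=62, rate=13).
The mode of a Gamma(a, b) with a ≥ 1 (shape–rate) is (a−1)/b = 61/13 ≈ 4.69.

λ̂_MAP = 4.69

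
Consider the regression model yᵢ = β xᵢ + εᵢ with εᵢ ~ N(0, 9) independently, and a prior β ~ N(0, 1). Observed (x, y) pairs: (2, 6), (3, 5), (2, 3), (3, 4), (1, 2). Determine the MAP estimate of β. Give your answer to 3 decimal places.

log p(β | y) = −Σ(yᵢ − βxᵢ)²/(2·9) − β²/(2·1) + const.
Setting the derivative to zero: Σxᵢ(yᵢ − βxᵢ)/9 − β/1 = 0, so β = Σxᵢyᵢ / (Σxᵢ² + σ²/τ²).
Σxᵢyᵢ = 2·6 + 3·5 + 2·3 + 3·4 + 1·2 = 47; Σxᵢ² = 27; σ²/τ² = 9.
β̂_MAP = 47 / (27 + 9) = 47/36 ≈ 1.306.

β̂_MAP = 1.306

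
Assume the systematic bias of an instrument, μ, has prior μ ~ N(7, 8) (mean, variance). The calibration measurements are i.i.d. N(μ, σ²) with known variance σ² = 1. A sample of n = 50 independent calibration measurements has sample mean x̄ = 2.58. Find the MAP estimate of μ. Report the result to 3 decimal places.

n = 50, x̄ = 2.58.
For a Normal prior and Normal likelihood with known variance, the posterior is Normal; its mode equals its mean, the precision-weighted average.
Prior precision 1/σ₀² = 1/8 = 0.125; data precision n/σ² = 50/1 = 50.
μ̂ = (0.125·7 + 50·2.58) / (0.125 + 50) = 129.875/50.125 = 1039/401 ≈ 2.591.

μ̂_MAP = 2.591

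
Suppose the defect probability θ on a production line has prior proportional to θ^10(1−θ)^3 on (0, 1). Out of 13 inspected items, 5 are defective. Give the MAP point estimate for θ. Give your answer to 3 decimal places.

The prior density ∝ θ^10(1−θ)^3 is the kernel of Beta(11, 4).
Data: 5 successes in 13 trials. The binomial likelihood contributes θ^5(1−θ)^8, so the posterior is Beta(11+5, 4+8) = Beta(16, 12).
For Beta(a, b) with a, b > 1 the mode is (a−1)/(a+b−2) = 15/26 ≈ 0.577.

θ̂_MAP = 0.577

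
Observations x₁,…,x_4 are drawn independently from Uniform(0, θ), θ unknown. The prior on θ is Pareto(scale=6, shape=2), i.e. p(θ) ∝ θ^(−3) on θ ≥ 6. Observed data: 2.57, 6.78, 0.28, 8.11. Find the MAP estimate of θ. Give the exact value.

The Uniform(0, θ) likelihood is θ^(−n) for θ ≥ max(xᵢ), zero otherwise. Here max(xᵢ) = 8.11.
Posterior ∝ θ^(−3) · θ^(−4) = θ^(−7) on θ ≥ max(6, 8.11) = 8.11.
This density is strictly decreasing in θ, so the posterior mode lies at the lower boundary of the support.

θ̂_MAP = 8.11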